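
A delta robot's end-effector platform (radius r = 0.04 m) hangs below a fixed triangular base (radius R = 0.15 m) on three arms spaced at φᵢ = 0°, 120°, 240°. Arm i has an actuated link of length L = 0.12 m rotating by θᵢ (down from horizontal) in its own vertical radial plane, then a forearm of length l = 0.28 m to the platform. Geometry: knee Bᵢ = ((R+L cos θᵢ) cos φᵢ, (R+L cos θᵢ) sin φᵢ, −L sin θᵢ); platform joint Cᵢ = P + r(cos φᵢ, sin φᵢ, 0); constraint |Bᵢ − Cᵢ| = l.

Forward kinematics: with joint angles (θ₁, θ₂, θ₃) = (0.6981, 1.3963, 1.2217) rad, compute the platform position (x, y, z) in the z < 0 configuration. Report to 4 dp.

φ1=0.0°: virtual centre (0.2019, 0.0000, -0.0771), radius l
O2 = (0.1308·cos120.0°, 0.1308·sin120.0°, -0.1182) = (-0.0654, 0.1133, -0.1182)
φ3=240.0°: virtual centre (-0.0755, -0.1308, -0.1128), radius l
subtract pairs → two planes through P
linear system: -0.5347x+0.2266y = -0.0156−-0.0821z; -0.5549x+-0.2616y = -0.0112−-0.0713z
Cramer: x(z) = 0.0250-0.1416z;  y(z) = -0.0101+0.0280z
quadratic in z: (1.0208)z²+(0.2038)z+(-0.0410)=0, √Δ=0.4573 → z ∈ {-0.3238, 0.1241}; z = -0.3238 (taking z<0)
x = 0.0708, y = -0.0192

(0.0708, -0.0192, -0.3238)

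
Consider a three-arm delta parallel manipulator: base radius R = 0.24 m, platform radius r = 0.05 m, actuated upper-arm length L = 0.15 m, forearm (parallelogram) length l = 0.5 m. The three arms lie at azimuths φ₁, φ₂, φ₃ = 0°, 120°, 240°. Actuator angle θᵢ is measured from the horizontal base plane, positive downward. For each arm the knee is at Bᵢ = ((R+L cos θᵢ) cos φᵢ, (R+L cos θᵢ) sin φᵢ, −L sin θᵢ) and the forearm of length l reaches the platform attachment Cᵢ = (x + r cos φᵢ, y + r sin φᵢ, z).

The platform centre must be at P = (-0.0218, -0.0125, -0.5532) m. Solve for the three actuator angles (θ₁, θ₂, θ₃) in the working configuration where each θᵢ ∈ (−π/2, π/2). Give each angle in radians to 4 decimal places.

φ1=0.0° → target in arm frame (-0.0218, -0.0125)
  A=0.2118, B=-0.5532, C=(l²−L²−A²−y'²−z²)/(2L)=-0.4118
  √(A²+B²)=0.5924;  θ1 = -1.2051+2.3395 ≈ 1.1344
rotate P by −φ2: (0.0001, 0.0251, -0.5532)
  e−x'=0.1899;  (l²−L²−(e−x')²−y'²−z²)/2L = -0.3841
  √(A²+B²)=0.5849;  θ2 = -1.2401+2.2873 ≈ 1.0472
arm 3 (φ=240.0°): x'=0.0217, y'=-0.0126
  A cos θ + B sin θ = C:  0.1683·cos θ + -0.5532·sin θ = -0.3567
  γ=atan2(-0.5532,0.1683)=-1.2755;  ψ=arccos(-0.6169)=2.2355;  θ3=γ+ψ≈0.9600

θ₁ = 1.1344, θ₂ = 1.0472, θ₃ = 0.9600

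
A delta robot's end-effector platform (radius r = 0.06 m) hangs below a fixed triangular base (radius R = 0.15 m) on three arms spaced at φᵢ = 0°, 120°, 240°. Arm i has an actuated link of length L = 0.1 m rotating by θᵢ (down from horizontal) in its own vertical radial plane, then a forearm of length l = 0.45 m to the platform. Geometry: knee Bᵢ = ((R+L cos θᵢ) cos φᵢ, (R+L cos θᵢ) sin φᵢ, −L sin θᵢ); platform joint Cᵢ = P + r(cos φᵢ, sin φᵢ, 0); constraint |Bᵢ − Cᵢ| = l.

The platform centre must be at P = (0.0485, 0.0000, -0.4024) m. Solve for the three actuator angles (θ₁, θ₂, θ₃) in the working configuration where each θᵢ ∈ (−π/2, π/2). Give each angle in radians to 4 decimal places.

θ₁ = -0.2619, θ₂ = 0.0872, θ₃ = 0.0872

arm 1 (φ=0.0°): x'=0.0485, y'=0.0000
  A cos θ + B sin θ = C:  0.0415·cos θ + -0.4024·sin θ = 0.1443
  γ=atan2(-0.4024,0.0415)=-1.4680;  ψ=arccos(0.3566)=1.2062;  θ1=γ+ψ≈-0.2619
rotate P by −φ2: (-0.0242, -0.0420, -0.4024)
  e−x'=0.1142;  (l²−L²−(e−x')²−y'²−z²)/2L = 0.0788
  √(A²+B²)=0.4183;  θ2 = -1.2942+1.3813 ≈ 0.0872
arm 3 (φ=240.0°): x'=-0.0243, y'=0.0420
  e−x'=0.1143;  (l²−L²−(e−x')²−y'²−z²)/2L = 0.0788
  γ=atan2(-0.4024,0.1143)=-1.2942;  ψ=arccos(0.1883)=1.3813;  θ3=γ+ψ≈0.0872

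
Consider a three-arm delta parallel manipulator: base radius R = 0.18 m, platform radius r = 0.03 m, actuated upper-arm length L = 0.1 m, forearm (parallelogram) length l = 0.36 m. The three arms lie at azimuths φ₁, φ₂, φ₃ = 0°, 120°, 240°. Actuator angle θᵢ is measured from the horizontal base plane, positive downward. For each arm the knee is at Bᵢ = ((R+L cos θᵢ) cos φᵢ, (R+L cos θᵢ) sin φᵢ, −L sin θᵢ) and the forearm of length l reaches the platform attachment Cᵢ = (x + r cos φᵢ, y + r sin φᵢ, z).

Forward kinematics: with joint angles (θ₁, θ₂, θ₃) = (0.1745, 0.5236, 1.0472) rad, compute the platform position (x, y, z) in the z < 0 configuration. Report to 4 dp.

(0.0605, 0.0485, -0.3205)

arm 1 at φ=0.0°: ρ1 = 0.2485;  S1 = (0.2485, 0.0000, -0.0174)
φ2=120.0°: virtual centre (-0.1183, 0.2049, -0.0500), radius l
arm 3 at φ=240.0°: ρ3 = 0.2000;  S3 = (-0.1000, -0.1732, -0.0866)
subtract pairs → two planes through P
plane₁₂: -0.7336x+0.4098y+-0.0653z = -0.0036
Cramer: x(z) = 0.0133-0.1470z;  y(z) = 0.0152-0.1039z
quadratic in z: (1.0324)z²+(0.1007)z+(-0.0738)=0, √Δ=0.5611 → z ∈ {-0.3205, 0.2229}; z = -0.3205 (taking z<0)
x = 0.0605, y = 0.0485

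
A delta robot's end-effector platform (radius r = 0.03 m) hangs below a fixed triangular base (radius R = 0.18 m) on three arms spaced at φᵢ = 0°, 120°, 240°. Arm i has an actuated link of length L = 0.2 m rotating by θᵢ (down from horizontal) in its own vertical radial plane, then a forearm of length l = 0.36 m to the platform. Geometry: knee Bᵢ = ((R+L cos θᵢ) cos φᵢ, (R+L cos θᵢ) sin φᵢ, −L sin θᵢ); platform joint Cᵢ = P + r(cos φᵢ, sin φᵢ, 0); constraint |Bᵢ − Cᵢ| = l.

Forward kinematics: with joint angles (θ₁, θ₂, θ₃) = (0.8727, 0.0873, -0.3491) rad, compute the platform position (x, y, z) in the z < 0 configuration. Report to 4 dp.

(-0.0809, -0.0194, -0.1488)

arm 1 at φ=0.0°: ρ1 = 0.2786;  centre 1 = (0.2786, 0.0000, -0.1532)
arm 2 at φ=120.0°: ρ2 = 0.3492;  centre 2 = (-0.1746, 0.3024, -0.0174)
centre 3 = (0.3379·cos240.0°, 0.3379·sin240.0°, 0.0684) = (-0.1690, -0.2927, 0.0684)
|centre ₂|²−|centre ₁|² = 0.0212;  |centre ₃|²−|centre ₁|² = 0.0178
plane₁₂: -0.9063x+0.6049y+0.2716z = 0.0212
Cramer: x(z) = -0.0216+0.3984z;  y(z) = 0.0026+0.1480z
sphere 1 gives Az²+Bz+C=0 with A=1.1806, B=0.0680, C=-0.0160;  B²−4AC=0.0802;  roots -0.1488, 0.0911;  negative root z = -0.1488
x = -0.0809, y = -0.0194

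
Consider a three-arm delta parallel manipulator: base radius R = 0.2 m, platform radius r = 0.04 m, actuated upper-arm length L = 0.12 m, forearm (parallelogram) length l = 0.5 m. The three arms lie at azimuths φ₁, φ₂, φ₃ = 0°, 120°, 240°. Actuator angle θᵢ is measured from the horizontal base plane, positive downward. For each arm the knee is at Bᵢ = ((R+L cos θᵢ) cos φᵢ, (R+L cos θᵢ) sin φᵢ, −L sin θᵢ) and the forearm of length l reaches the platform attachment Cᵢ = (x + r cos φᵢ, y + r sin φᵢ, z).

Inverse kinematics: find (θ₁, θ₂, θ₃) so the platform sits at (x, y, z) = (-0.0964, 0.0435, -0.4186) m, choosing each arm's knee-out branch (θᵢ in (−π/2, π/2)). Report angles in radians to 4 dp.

θ₁ = 0.6112, θ₂ = -0.3489, θ₃ = 0.0875

φ1=0.0° → target in arm frame (-0.0964, 0.0435)
  A=0.2564, B=-0.4186, C=(l²−L²−A²−y'²−z²)/(2L)=-0.0302
  θ1 = atan2(B,A) + arccos(C/0.4909) = 0.6112
φ2=120.0° → target in arm frame (0.0859, 0.0617)
  e−x'=0.0741;  (l²−L²−(e−x')²−y'²−z²)/2L = 0.2128
  √(A²+B²)=0.4251;  θ2 = -1.3955+1.0466 ≈ -0.3489
arm 3 (φ=240.0°): x'=0.0105, y'=-0.1052
  A=0.1495, B=-0.4186, C=(l²−L²−A²−y'²−z²)/(2L)=0.1123
  θ3 = atan2(B,A) + arccos(C/0.4445) = 0.0875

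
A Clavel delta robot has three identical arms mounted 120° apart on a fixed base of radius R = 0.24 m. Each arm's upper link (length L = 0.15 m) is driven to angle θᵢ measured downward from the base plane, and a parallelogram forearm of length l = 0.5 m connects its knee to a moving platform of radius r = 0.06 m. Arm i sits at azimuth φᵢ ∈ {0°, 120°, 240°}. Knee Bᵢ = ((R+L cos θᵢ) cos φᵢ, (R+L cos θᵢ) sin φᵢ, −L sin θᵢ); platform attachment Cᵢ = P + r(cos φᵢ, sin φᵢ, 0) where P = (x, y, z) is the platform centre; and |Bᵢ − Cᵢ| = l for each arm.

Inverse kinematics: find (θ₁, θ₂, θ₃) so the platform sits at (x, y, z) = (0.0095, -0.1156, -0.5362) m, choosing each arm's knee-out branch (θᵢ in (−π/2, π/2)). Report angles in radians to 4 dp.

θ₁ = 0.9600, θ₂ = 1.3966, θ₃ = 0.6113

arm 1 (φ=0.0°): x'=0.0095, y'=-0.1156
  A cos θ + B sin θ = C:  0.1705·cos θ + -0.5362·sin θ = -0.3415
  γ=atan2(-0.5362,0.1705)=-1.2629;  ψ=arccos(-0.6069)=2.2230;  θ1=γ+ψ≈0.9600
arm 2 (φ=120.0°): x'=-0.1049, y'=0.0496
  A=0.2849, B=-0.5362, C=(l²−L²−A²−y'²−z²)/(2L)=-0.4787
  γ=atan2(-0.5362,0.2849)=-1.0825;  ψ=arccos(-0.7884)=2.4791;  θ2=γ+ψ≈1.3966
rotate P by −φ3: (0.0954, 0.0660, -0.5362)
  A cos θ + B sin θ = C:  0.0846·cos θ + -0.5362·sin θ = -0.2384
  √(A²+B²)=0.5428;  θ3 = -1.4142+2.0256 ≈ 0.6113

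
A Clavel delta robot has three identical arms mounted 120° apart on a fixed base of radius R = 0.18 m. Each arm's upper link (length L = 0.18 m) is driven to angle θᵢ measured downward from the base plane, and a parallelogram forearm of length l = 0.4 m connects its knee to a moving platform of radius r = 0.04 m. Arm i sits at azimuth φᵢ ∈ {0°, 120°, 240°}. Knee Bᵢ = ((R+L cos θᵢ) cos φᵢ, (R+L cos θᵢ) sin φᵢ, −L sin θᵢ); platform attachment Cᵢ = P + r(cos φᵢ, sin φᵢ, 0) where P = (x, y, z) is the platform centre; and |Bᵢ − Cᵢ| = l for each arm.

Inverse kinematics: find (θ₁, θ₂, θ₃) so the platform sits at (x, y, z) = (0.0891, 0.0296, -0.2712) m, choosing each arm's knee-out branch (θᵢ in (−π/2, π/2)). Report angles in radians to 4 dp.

θ₁ = -0.3487, θ₂ = 0.3493, θ₃ = 0.6109

arm 1 (φ=0.0°): x'=0.0891, y'=0.0296
  A cos θ + B sin θ = C:  0.0509·cos θ + -0.2712·sin θ = 0.1405
  √(A²+B²)=0.2759;  θ1 = -1.3853+1.0365 ≈ -0.3487
arm 2 (φ=120.0°): x'=-0.0189, y'=-0.0920
  e−x'=0.1589;  (l²−L²−(e−x')²−y'²−z²)/2L = 0.0565
  γ=atan2(-0.2712,0.1589)=-1.0408;  ψ=arccos(0.1797)=1.3901;  θ2=γ+ψ≈0.3493
φ3=240.0° → target in arm frame (-0.0702, 0.0624)
  e−x'=0.2102;  (l²−L²−(e−x')²−y'²−z²)/2L = 0.0166
  θ3 = atan2(B,A) + arccos(C/0.3431) = 0.6109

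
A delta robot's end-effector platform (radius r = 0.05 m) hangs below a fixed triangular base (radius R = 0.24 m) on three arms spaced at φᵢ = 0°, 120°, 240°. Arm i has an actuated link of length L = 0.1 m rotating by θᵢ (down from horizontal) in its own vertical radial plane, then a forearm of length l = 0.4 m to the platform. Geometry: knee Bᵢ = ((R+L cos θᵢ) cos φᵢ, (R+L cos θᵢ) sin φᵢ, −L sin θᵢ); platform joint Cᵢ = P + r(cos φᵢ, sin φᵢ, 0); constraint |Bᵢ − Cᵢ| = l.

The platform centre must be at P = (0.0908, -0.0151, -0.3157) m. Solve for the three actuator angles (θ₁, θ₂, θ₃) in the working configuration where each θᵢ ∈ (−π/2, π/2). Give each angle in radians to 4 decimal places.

θ₁ = -0.3496, θ₂ = 0.8731, θ₃ = 0.6981

arm 1 (φ=0.0°): x'=0.0908, y'=-0.0151
  A cos θ + B sin θ = C:  0.0992·cos θ + -0.3157·sin θ = 0.2013
  √(A²+B²)=0.3309;  θ1 = -1.2663+0.9168 ≈ -0.3496
φ2=120.0° → target in arm frame (-0.0585, -0.0711)
  A cos θ + B sin θ = C:  0.2485·cos θ + -0.3157·sin θ = -0.0823
  √(A²+B²)=0.4018;  θ2 = -0.9040+1.7771 ≈ 0.8731
φ3=240.0° → target in arm frame (-0.0323, 0.0862)
  A=0.2223, B=-0.3157, C=(l²−L²−A²−y'²−z²)/(2L)=-0.0326
  γ=atan2(-0.3157,0.2223)=-0.9572;  ψ=arccos(-0.0845)=1.6553;  θ3=γ+ψ≈0.6981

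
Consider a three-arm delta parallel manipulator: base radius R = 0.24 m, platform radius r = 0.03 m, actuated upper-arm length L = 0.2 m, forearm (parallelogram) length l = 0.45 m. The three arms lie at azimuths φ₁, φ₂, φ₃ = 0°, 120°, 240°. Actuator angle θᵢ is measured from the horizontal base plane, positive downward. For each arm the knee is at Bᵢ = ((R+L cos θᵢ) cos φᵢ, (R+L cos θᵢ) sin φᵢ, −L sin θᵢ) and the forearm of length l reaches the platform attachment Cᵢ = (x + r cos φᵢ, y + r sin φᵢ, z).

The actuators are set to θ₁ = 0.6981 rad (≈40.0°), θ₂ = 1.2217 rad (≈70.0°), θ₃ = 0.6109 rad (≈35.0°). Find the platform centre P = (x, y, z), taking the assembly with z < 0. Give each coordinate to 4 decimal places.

φ1=0.0°: virtual centre (0.3632, 0.0000, -0.1286), radius l
arm 2 at φ=120.0°: e+L cos θ2 = 0.2784;  O2 = (-0.1392, 0.2411, -0.1879)
φ3=240.0°: virtual centre (-0.1869, -0.3237, -0.1147), radius l
subtract pairs → two planes through P
linear system: -1.0048x+0.4822y = -0.0356−-0.1188z; -1.1003x+-0.6475y = 0.0045−0.0277z
Cramer: x(z) = 0.0177-0.0538z;  y(z) = -0.0370+0.1342z
into |P−O₁|² = l²: 1.0209z² + 0.2844z + -0.0652 = 0;  Δ = 0.3472;  z = -0.4279 or 0.1493 → z<0 root = -0.4279
x = 0.0407, y = -0.0944

(0.0407, -0.0944, -0.4279)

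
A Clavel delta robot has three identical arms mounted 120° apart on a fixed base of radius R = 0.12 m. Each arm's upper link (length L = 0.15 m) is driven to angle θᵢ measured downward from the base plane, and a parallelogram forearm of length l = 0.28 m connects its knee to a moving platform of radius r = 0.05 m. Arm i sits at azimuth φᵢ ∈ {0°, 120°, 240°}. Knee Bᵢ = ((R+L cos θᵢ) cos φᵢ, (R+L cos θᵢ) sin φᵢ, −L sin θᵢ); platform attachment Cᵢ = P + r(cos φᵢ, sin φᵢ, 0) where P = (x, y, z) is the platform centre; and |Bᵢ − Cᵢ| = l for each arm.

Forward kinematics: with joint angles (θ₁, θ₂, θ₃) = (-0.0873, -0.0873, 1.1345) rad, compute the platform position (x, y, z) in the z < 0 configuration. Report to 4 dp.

(0.0707, 0.1224, -0.1901)

S1 = (0.2194·cos0.0°, 0.2194·sin0.0°, 0.0131) = (0.2194, 0.0000, 0.0131)
φ2=120.0°: virtual centre (-0.1097, 0.1900, 0.0131), radius l
φ3=240.0°: virtual centre (-0.0667, -0.1155, -0.1359), radius l
subtract pairs → two planes through P
plane₁₂: -0.6583x+0.3801y+0.0000z = 0.0000
Cramer: x(z) = 0.0124-0.3065z;  y(z) = 0.0215-0.5309z
quadratic in z: (1.3758)z²+(0.0780)z+(-0.0349)=0, √Δ=0.4451 → z ∈ {-0.1901, 0.1334}; z = -0.1901 (taking z<0)
x = 0.0707, y = 0.1224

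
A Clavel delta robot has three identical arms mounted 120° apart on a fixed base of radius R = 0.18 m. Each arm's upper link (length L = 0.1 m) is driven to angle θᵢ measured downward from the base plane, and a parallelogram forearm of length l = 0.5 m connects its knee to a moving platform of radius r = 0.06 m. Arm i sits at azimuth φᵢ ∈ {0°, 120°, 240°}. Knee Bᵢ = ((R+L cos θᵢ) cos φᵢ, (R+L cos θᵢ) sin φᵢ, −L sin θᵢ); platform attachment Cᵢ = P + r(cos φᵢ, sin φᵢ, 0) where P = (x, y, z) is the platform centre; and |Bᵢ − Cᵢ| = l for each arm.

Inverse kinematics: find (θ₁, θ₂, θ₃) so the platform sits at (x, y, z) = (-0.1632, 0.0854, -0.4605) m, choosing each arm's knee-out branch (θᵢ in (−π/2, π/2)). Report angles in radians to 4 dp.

rotate P by −φ1: (-0.1632, 0.0854, -0.4605)
  A=0.2832, B=-0.4605, C=(l²−L²−A²−y'²−z²)/(2L)=-0.2978
  θ1 = atan2(B,A) + arccos(C/0.5406) = 1.1347
φ2=120.0° → target in arm frame (0.1556, 0.0986)
  A cos θ + B sin θ = C:  -0.0356·cos θ + -0.4605·sin θ = 0.0847
  γ=atan2(-0.4605,-0.0356)=-1.6479;  ψ=arccos(0.1835)=1.3863;  θ2=γ+ψ≈-0.2616
φ3=240.0° → target in arm frame (0.0076, -0.1840)
  e−x'=0.1124;  (l²−L²−(e−x')²−y'²−z²)/2L = -0.0928
  γ=atan2(-0.4605,0.1124)=-1.3315;  ψ=arccos(-0.1957)=1.7678;  θ3=γ+ψ≈0.4363

θ₁ = 1.1347, θ₂ = -0.2616, θ₃ = 0.4363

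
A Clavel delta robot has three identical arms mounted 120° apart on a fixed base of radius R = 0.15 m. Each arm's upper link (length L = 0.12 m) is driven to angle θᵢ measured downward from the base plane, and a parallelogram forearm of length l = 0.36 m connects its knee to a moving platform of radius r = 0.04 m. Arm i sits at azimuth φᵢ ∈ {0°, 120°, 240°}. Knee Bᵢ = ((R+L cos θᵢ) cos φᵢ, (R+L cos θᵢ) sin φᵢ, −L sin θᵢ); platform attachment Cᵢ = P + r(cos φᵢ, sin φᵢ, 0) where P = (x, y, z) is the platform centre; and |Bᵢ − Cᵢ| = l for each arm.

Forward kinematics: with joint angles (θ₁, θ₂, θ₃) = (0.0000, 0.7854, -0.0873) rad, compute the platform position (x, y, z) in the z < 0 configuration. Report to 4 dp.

O1 = (0.2300·cos0.0°, 0.2300·sin0.0°, 0.0000) = (0.2300, 0.0000, 0.0000)
arm 2 at φ=120.0°: e+L cos θ2 = 0.1949;  O2 = (-0.0974, 0.1687, -0.0849)
φ3=240.0°: virtual centre (-0.1148, -0.1988, 0.0105), radius l
subtract pairs → two planes through P
[-0.6549 0.3375 -0.1697]·P = -0.0077;  [-0.6895 -0.3976 0.0209]·P = -0.0001
det = 0.4931;  x = 0.0063+-0.1225z,  y = -0.0107+0.2651z
into |P−O₁|² = l²: 1.0853z² + 0.0491z + -0.0794 = 0;  Δ = 0.3473;  z = -0.2941 or 0.2489 → z<0 root = -0.2941
x = 0.0423, y = -0.0887

(0.0423, -0.0887, -0.2941)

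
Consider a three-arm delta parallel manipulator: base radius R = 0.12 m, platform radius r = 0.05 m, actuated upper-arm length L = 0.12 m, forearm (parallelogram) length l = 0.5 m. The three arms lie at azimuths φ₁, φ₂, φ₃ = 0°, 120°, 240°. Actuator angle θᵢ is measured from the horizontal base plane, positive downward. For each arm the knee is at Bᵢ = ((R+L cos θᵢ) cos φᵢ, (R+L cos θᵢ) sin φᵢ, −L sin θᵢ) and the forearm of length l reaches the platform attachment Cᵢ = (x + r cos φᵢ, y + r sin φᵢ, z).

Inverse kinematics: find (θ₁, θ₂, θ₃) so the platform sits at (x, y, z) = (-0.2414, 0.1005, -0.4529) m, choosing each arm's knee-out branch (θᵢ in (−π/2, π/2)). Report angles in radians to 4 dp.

θ₁ = 1.2218, θ₂ = -0.1743, θ₃ = 0.4368

φ1=0.0° → target in arm frame (-0.2414, 0.1005)
  e−x'=0.3114;  (l²−L²−(e−x')²−y'²−z²)/2L = -0.3191
  θ1 = atan2(B,A) + arccos(C/0.5496) = 1.2218
arm 2 (φ=120.0°): x'=0.2077, y'=0.1588
  A cos θ + B sin θ = C:  -0.1377·cos θ + -0.4529·sin θ = -0.0571
  √(A²+B²)=0.4734;  θ2 = -1.8660+1.6918 ≈ -0.1743
φ3=240.0° → target in arm frame (0.0337, -0.2593)
  A cos θ + B sin θ = C:  0.0363·cos θ + -0.4529·sin θ = -0.1587
  γ=atan2(-0.4529,0.0363)=-1.4907;  ψ=arccos(-0.3492)=1.9275;  θ3=γ+ψ≈0.4368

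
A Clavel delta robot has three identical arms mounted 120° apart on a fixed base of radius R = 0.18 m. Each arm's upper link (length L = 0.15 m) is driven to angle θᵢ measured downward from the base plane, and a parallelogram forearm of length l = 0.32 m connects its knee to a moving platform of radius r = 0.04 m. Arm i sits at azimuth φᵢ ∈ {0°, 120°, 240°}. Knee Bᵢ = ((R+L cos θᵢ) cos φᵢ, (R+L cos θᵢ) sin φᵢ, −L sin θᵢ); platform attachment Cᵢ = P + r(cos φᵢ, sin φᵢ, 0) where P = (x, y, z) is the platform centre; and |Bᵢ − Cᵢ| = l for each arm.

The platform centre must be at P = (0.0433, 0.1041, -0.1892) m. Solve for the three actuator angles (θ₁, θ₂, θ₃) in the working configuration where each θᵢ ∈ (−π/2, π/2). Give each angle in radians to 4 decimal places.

θ₁ = 0.0879, θ₂ = -0.1744, θ₃ = 1.1344

arm 1 (φ=0.0°): x'=0.0433, y'=0.1041
  e−x'=0.0967;  (l²−L²−(e−x')²−y'²−z²)/2L = 0.0797
  √(A²+B²)=0.2125;  θ1 = -1.0983+1.1862 ≈ 0.0879
φ2=120.0° → target in arm frame (0.0685, -0.0895)
  A cos θ + B sin θ = C:  0.0715·cos θ + -0.1892·sin θ = 0.1032
  γ=atan2(-0.1892,0.0715)=-1.2095;  ψ=arccos(0.5104)=1.0351;  θ2=γ+ψ≈-0.1744
arm 3 (φ=240.0°): x'=-0.1118, y'=-0.0146
  A=0.2518, B=-0.1892, C=(l²−L²−A²−y'²−z²)/(2L)=-0.0650
  √(A²+B²)=0.3150;  θ3 = -0.6444+1.7788 ≈ 1.1344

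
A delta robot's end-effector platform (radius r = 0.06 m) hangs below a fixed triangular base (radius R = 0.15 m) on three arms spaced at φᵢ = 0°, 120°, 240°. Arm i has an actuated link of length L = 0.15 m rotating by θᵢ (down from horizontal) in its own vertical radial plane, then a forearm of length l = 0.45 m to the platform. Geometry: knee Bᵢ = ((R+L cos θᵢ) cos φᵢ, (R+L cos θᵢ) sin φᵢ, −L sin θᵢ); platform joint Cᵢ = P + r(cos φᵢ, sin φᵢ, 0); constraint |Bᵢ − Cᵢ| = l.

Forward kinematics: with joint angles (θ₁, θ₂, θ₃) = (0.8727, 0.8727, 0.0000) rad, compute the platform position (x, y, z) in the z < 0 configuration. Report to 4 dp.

arm 1 at φ=0.0°: e+L cos θ1 = 0.1864;  centre 1 = (0.1864, 0.0000, -0.1149)
arm 2 at φ=120.0°: e+L cos θ2 = 0.1864;  centre 2 = (-0.0932, 0.1614, -0.1149)
arm 3 at φ=240.0°: e+L cos θ3 = 0.2400;  centre 3 = (-0.1200, -0.2078, 0.0000)
subtract pairs → two planes through P
[-0.5592 0.3229 0.0000]·P = 0.0000;  [-0.6128 -0.4157 0.2298]·P = 0.0096
det = 0.4303;  x = -0.0072+0.1724z,  y = -0.0125+0.2987z
sphere 1 gives Az²+Bz+C=0 with A=1.1189, B=0.1556, C=-0.1516;  B²−4AC=0.7029;  roots -0.4441, 0.3051;  negative root z = -0.4441
x = -0.0838, y = -0.1452

(-0.0838, -0.1452, -0.4441)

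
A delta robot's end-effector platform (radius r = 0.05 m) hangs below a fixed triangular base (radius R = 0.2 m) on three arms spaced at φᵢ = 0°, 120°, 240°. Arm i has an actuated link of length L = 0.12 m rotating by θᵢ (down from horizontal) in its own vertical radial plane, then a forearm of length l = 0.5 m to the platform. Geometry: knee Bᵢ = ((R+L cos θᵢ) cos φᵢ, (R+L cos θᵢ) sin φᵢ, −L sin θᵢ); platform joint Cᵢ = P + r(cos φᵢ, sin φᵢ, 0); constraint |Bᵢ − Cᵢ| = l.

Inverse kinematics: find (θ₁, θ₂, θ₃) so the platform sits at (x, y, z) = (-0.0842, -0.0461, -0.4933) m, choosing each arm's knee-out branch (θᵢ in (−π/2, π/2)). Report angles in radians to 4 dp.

arm 1 (φ=0.0°): x'=-0.0842, y'=-0.0461
  A=0.2342, B=-0.4933, C=(l²−L²−A²−y'²−z²)/(2L)=-0.2697
  γ=atan2(-0.4933,0.2342)=-1.1275;  ψ=arccos(-0.4938)=2.0873;  θ1=γ+ψ≈0.9597
rotate P by −φ2: (0.0022, 0.0960, -0.4933)
  e−x'=0.1478;  (l²−L²−(e−x')²−y'²−z²)/2L = -0.1617
  γ=atan2(-0.4933,0.1478)=-1.2796;  ψ=arccos(-0.3140)=1.8902;  θ2=γ+ψ≈0.6105
φ3=240.0° → target in arm frame (0.0820, -0.0499)
  e−x'=0.0680;  (l²−L²−(e−x')²−y'²−z²)/2L = -0.0619
  γ=atan2(-0.4933,0.0680)=-1.4339;  ψ=arccos(-0.1243)=1.6954;  θ3=γ+ψ≈0.2615

θ₁ = 0.9597, θ₂ = 0.6105, θ₃ = 0.2615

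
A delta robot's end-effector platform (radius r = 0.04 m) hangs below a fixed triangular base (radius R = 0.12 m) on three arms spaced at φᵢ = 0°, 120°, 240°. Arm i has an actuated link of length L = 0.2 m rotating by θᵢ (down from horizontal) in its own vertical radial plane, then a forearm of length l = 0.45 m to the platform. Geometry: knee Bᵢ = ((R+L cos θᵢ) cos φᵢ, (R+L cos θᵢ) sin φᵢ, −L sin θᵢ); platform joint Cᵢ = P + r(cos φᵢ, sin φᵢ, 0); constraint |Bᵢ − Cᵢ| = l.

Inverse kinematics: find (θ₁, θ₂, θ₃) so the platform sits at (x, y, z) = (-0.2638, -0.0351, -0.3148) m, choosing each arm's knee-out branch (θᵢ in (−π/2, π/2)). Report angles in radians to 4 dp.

θ₁ = 1.1346, θ₂ = -0.0874, θ₃ = -0.3492

rotate P by −φ1: (-0.2638, -0.0351, -0.3148)
  A cos θ + B sin θ = C:  0.3438·cos θ + -0.3148·sin θ = -0.1401
  θ1 = atan2(B,A) + arccos(C/0.4662) = 1.1346
rotate P by −φ2: (0.1015, 0.2460, -0.3148)
  A cos θ + B sin θ = C:  -0.0215·cos θ + -0.3148·sin θ = 0.0060
  γ=atan2(-0.3148,-0.0215)=-1.6390;  ψ=arccos(0.0192)=1.5516;  θ2=γ+ψ≈-0.0874
rotate P by −φ3: (0.1623, -0.2109, -0.3148)
  A cos θ + B sin θ = C:  -0.0823·cos θ + -0.3148·sin θ = 0.0304
  √(A²+B²)=0.3254;  θ3 = -1.8265+1.4773 ≈ -0.3492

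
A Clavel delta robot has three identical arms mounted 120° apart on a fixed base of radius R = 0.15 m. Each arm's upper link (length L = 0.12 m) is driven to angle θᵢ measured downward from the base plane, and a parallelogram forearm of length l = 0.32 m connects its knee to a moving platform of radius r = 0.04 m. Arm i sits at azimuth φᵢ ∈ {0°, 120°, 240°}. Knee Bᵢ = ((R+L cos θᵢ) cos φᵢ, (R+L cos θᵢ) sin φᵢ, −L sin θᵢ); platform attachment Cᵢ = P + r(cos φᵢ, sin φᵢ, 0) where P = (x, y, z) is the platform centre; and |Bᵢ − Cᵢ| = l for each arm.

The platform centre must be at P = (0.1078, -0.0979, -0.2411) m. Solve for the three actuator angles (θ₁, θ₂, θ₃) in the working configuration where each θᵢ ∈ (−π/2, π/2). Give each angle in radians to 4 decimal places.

θ₁ = -0.3490, θ₂ = 1.2215, θ₃ = 0.2619

rotate P by −φ1: (0.1078, -0.0979, -0.2411)
  e−x'=0.0022;  (l²−L²−(e−x')²−y'²−z²)/2L = 0.0845
  γ=atan2(-0.2411,0.0022)=-1.5617;  ψ=arccos(0.3505)=1.2127;  θ1=γ+ψ≈-0.3490
arm 2 (φ=120.0°): x'=-0.1387, y'=-0.0444
  e−x'=0.2487;  (l²−L²−(e−x')²−y'²−z²)/2L = -0.1414
  √(A²+B²)=0.3464;  θ2 = -0.7699+1.9914 ≈ 1.2215
rotate P by −φ3: (0.0309, 0.1423, -0.2411)
  A cos θ + B sin θ = C:  0.0791·cos θ + -0.2411·sin θ = 0.0140
  γ=atan2(-0.2411,0.0791)=-1.2537;  ψ=arccos(0.0552)=1.5156;  θ3=γ+ψ≈0.2619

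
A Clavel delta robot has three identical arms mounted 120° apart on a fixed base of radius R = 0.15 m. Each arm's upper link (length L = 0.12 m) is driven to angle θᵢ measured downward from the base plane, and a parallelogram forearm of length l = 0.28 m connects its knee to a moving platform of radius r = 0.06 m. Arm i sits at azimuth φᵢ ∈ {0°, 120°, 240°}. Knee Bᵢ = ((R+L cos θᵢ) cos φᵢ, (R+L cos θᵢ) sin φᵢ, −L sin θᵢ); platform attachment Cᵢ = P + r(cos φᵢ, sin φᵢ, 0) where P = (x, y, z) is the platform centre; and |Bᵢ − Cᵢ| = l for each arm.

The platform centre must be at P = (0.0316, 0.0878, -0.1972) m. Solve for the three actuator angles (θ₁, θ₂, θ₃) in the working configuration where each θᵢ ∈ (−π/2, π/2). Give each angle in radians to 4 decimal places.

θ₁ = 0.0005, θ₂ = -0.2618, θ₃ = 0.8730

rotate P by −φ1: (0.0316, 0.0878, -0.1972)
  A=0.0584, B=-0.1972, C=(l²−L²−A²−y'²−z²)/(2L)=0.0583
  θ1 = atan2(B,A) + arccos(C/0.2057) = 0.0005
arm 2 (φ=120.0°): x'=0.0602, y'=-0.0713
  A=0.0298, B=-0.1972, C=(l²−L²−A²−y'²−z²)/(2L)=0.0798
  √(A²+B²)=0.1994;  θ2 = -1.4210+1.1592 ≈ -0.2618
rotate P by −φ3: (-0.0918, -0.0165, -0.1972)
  A=0.1818, B=-0.1972, C=(l²−L²−A²−y'²−z²)/(2L)=-0.0343
  √(A²+B²)=0.2682;  θ3 = -0.8259+1.6989 ≈ 0.8730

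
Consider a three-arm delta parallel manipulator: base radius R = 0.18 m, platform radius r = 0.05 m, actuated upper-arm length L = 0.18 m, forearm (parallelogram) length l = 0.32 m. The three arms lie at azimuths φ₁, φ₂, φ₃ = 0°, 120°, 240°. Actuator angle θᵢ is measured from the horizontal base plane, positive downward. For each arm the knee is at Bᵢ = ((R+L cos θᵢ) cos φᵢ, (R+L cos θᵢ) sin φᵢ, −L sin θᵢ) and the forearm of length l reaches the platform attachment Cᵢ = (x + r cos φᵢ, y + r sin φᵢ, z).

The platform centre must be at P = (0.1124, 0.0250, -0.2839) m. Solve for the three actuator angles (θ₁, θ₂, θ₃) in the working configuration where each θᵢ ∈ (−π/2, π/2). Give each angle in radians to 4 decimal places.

θ₁ = 0.1748, θ₂ = 0.9599, θ₃ = 1.1344

arm 1 (φ=0.0°): x'=0.1124, y'=0.0250
  A=0.0176, B=-0.2839, C=(l²−L²−A²−y'²−z²)/(2L)=-0.0320
  γ=atan2(-0.2839,0.0176)=-1.5089;  ψ=arccos(-0.1126)=1.6837;  θ1=γ+ψ≈0.1748
φ2=120.0° → target in arm frame (-0.0345, -0.1098)
  A cos θ + B sin θ = C:  0.1645·cos θ + -0.2839·sin θ = -0.1382
  √(A²+B²)=0.3281;  θ2 = -1.0455+2.0054 ≈ 0.9599
rotate P by −φ3: (-0.0779, 0.0848, -0.2839)
  e−x'=0.2079;  (l²−L²−(e−x')²−y'²−z²)/2L = -0.1694
  √(A²+B²)=0.3519;  θ3 = -0.9388+2.0732 ≈ 1.1344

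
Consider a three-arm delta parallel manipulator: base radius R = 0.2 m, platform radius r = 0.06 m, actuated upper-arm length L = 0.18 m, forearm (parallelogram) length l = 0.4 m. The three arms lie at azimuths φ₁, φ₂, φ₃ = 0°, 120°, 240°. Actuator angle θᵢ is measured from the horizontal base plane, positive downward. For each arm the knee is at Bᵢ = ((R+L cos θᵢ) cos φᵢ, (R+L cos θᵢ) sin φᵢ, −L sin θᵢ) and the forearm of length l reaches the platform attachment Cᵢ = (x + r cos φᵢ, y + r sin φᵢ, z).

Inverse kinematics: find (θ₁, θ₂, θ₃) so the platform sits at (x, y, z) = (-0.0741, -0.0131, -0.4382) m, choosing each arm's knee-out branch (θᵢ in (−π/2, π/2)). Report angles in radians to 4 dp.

rotate P by −φ1: (-0.0741, -0.0131, -0.4382)
  e−x'=0.2141;  (l²−L²−(e−x')²−y'²−z²)/2L = -0.3067
  θ1 = atan2(B,A) + arccos(C/0.4877) = 1.1347
φ2=120.0° → target in arm frame (0.0257, 0.0707)
  A cos θ + B sin θ = C:  0.1143·cos θ + -0.4382·sin θ = -0.2291
  γ=atan2(-0.4382,0.1143)=-1.3157;  ψ=arccos(-0.5059)=2.1013;  θ2=γ+ψ≈0.7856
φ3=240.0° → target in arm frame (0.0484, -0.0576)
  A cos θ + B sin θ = C:  0.0916·cos θ + -0.4382·sin θ = -0.2115
  √(A²+B²)=0.4477;  θ3 = -1.3647+2.0628 ≈ 0.6981

θ₁ = 1.1347, θ₂ = 0.7856, θ₃ = 0.6981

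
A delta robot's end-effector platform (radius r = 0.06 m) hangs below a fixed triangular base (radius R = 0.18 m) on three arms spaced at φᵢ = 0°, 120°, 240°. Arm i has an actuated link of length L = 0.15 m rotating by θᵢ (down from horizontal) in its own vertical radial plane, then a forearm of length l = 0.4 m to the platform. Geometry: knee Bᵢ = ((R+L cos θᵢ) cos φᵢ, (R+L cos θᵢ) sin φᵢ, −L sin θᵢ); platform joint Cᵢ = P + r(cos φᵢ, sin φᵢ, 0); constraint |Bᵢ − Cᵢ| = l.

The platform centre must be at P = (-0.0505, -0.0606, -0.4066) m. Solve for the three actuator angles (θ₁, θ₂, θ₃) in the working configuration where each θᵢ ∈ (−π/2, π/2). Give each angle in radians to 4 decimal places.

θ₁ = 0.8727, θ₂ = 0.7851, θ₃ = 0.3490

arm 1 (φ=0.0°): x'=-0.0505, y'=-0.0606
  A=0.1705, B=-0.4066, C=(l²−L²−A²−y'²−z²)/(2L)=-0.2019
  γ=atan2(-0.4066,0.1705)=-1.1737;  ψ=arccos(-0.4579)=2.0464;  θ1=γ+ψ≈0.8727
rotate P by −φ2: (-0.0272, 0.0740, -0.4066)
  e−x'=0.1472;  (l²−L²−(e−x')²−y'²−z²)/2L = -0.1833
  √(A²+B²)=0.4324;  θ2 = -1.2234+2.0084 ≈ 0.7851
arm 3 (φ=240.0°): x'=0.0777, y'=-0.0134
  A=0.0423, B=-0.4066, C=(l²−L²−A²−y'²−z²)/(2L)=-0.0993
  θ3 = atan2(B,A) + arccos(C/0.4088) = 0.3490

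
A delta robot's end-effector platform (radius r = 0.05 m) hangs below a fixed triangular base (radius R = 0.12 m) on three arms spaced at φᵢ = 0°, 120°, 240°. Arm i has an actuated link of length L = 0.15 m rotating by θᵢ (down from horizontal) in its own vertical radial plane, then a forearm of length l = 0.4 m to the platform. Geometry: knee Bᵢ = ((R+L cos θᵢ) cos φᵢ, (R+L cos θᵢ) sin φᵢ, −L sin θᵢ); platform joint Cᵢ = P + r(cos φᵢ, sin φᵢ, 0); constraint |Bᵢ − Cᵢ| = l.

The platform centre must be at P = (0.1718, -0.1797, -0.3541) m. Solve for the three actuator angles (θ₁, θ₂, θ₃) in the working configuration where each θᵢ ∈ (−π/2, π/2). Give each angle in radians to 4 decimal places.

rotate P by −φ1: (0.1718, -0.1797, -0.3541)
  A cos θ + B sin θ = C:  -0.1018·cos θ + -0.3541·sin θ = -0.1018
  √(A²+B²)=0.3684;  θ1 = -1.8507+1.8508 ≈ 0.0000
rotate P by −φ2: (-0.2415, -0.0589, -0.3541)
  e−x'=0.3115;  (l²−L²−(e−x')²−y'²−z²)/2L = -0.2947
  θ2 = atan2(B,A) + arccos(C/0.4716) = 1.3964
rotate P by −φ3: (0.0697, 0.2386, -0.3541)
  A cos θ + B sin θ = C:  0.0003·cos θ + -0.3541·sin θ = -0.1494
  θ3 = atan2(B,A) + arccos(C/0.3541) = 0.4365

θ₁ = 0.0000, θ₂ = 1.3964, θ₃ = 0.4365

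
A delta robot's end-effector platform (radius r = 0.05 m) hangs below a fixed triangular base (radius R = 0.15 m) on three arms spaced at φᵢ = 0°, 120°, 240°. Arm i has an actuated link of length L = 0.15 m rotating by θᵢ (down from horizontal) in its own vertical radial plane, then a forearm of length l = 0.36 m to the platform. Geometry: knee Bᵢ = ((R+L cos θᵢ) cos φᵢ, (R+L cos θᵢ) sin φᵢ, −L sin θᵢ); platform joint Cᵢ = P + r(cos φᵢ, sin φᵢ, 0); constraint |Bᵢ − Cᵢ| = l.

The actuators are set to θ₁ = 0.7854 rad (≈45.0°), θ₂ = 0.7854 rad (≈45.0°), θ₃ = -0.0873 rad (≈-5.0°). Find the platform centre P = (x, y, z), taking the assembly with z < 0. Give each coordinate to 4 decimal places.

φ1=0.0°: virtual centre (0.2061, 0.0000, -0.1061), radius l
arm 2 at φ=120.0°: ρ2 = 0.2061;  centre 2 = (-0.1030, 0.1785, -0.1061)
φ3=240.0°: virtual centre (-0.1247, -0.2160, 0.0131), radius l
|centre ₂|²−|centre ₁|² = 0.0000;  |centre ₃|²−|centre ₁|² = 0.0087
[-0.6182 0.3569 0.0000]·P = 0.0000;  [-0.6616 -0.4320 0.2383]·P = 0.0087
Cramer: x(z) = -0.0062+0.1690z;  y(z) = -0.0107+0.2927z
into |P−centre ₁|² = l²: 1.1143z² + 0.1342z + -0.0732 = 0;  Δ = 0.3443;  z = -0.3235 or 0.2031 → z<0 root = -0.3235
x = -0.0608, y = -0.1054

(-0.0608, -0.1054, -0.3235)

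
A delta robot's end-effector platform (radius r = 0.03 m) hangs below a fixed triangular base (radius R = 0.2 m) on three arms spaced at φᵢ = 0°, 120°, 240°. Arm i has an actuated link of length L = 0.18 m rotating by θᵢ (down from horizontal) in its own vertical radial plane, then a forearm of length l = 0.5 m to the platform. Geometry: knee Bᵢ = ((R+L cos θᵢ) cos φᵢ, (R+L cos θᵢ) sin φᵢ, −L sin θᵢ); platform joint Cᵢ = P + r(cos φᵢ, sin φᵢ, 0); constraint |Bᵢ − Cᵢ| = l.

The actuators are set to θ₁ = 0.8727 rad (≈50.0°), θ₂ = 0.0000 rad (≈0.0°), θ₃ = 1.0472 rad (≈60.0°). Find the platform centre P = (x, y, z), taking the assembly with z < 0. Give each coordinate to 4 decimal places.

(-0.0567, 0.1612, -0.4646)

φ1=0.0°: virtual centre (0.2857, 0.0000, -0.1379), radius l
φ2=120.0°: virtual centre (-0.1750, 0.3031, 0.0000), radius l
φ3=240.0°: virtual centre (-0.1300, -0.2252, -0.1559), radius l
|O₂|²−|O₁|² = 0.0219;  |O₃|²−|O₁|² = -0.0087
[-0.9214 0.6062 0.2758]·P = 0.0219;  [-0.8314 -0.4503 -0.0360]·P = -0.0087
Cramer: x(z) = -0.0050+0.1114z;  y(z) = 0.0285-0.2856z
into |P−O₁|² = l²: 1.0940z² + 0.1947z + -0.1457 = 0;  Δ = 0.6755;  z = -0.4646 or 0.2866 → z<0 root = -0.4646
x = -0.0567, y = 0.1612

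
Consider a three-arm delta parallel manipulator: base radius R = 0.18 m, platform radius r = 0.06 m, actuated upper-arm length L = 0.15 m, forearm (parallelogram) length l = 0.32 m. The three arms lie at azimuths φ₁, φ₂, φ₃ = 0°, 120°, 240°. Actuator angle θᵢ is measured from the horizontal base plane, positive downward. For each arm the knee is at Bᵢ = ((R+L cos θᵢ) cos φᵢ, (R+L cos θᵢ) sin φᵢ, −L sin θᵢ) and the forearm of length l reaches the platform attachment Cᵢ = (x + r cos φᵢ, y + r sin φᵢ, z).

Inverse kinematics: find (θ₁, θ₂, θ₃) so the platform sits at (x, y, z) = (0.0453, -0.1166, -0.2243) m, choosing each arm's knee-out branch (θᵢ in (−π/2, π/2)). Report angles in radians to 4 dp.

θ₁ = 0.1741, θ₂ = 1.1348, θ₃ = -0.0876

arm 1 (φ=0.0°): x'=0.0453, y'=-0.1166
  A=0.0747, B=-0.2243, C=(l²−L²−A²−y'²−z²)/(2L)=0.0347
  γ=atan2(-0.2243,0.0747)=-1.2493;  ψ=arccos(0.1468)=1.4234;  θ1=γ+ψ≈0.1741
φ2=120.0° → target in arm frame (-0.1236, 0.0191)
  A cos θ + B sin θ = C:  0.2436·cos θ + -0.2243·sin θ = -0.1004
  √(A²+B²)=0.3312;  θ2 = -0.7441+1.8789 ≈ 1.1348
φ3=240.0° → target in arm frame (0.0783, 0.0975)
  e−x'=0.0417;  (l²−L²−(e−x')²−y'²−z²)/2L = 0.0611
  γ=atan2(-0.2243,0.0417)=-1.3871;  ψ=arccos(0.2680)=1.2995;  θ3=γ+ψ≈-0.0876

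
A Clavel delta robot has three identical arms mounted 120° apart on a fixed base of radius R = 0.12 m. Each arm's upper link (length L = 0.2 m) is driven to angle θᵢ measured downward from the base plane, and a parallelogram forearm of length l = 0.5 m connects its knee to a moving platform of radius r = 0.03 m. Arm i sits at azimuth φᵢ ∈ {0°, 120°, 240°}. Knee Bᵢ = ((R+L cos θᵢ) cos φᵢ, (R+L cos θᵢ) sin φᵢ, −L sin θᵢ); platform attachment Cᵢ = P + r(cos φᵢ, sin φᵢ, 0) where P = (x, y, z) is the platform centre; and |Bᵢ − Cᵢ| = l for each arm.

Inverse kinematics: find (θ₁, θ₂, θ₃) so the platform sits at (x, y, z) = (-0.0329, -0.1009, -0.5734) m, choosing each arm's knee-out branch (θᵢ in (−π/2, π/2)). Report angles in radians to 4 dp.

φ1=0.0° → target in arm frame (-0.0329, -0.1009)
  A=0.1229, B=-0.5734, C=(l²−L²−A²−y'²−z²)/(2L)=-0.3602
  √(A²+B²)=0.5864;  θ1 = -1.3597+2.2322 ≈ 0.8725
φ2=120.0° → target in arm frame (-0.0709, 0.0789)
  A=0.1609, B=-0.5734, C=(l²−L²−A²−y'²−z²)/(2L)=-0.3773
  θ2 = atan2(B,A) + arccos(C/0.5956) = 0.9597
rotate P by −φ3: (0.1038, 0.0220, -0.5734)
  A=-0.0138, B=-0.5734, C=(l²−L²−A²−y'²−z²)/(2L)=-0.2987
  √(A²+B²)=0.5736;  θ3 = -1.5949+2.1185 ≈ 0.5235

θ₁ = 0.8725, θ₂ = 0.9597, θ₃ = 0.5235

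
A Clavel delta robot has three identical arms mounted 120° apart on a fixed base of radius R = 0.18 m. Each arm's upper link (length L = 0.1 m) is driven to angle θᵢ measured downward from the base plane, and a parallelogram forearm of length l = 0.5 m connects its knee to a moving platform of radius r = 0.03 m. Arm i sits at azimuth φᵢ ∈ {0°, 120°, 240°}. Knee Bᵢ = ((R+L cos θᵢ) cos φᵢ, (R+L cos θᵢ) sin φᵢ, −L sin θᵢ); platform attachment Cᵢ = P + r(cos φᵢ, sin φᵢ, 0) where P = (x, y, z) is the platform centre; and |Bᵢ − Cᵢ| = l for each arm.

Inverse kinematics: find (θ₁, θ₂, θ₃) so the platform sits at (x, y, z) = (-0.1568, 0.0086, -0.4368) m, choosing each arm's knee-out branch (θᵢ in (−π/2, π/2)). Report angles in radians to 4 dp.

θ₁ = 1.0474, θ₂ = -0.1745, θ₃ = -0.0869

arm 1 (φ=0.0°): x'=-0.1568, y'=0.0086
  e−x'=0.3068;  (l²−L²−(e−x')²−y'²−z²)/2L = -0.2250
  √(A²+B²)=0.5338;  θ1 = -0.9585+2.0059 ≈ 1.0474
arm 2 (φ=120.0°): x'=0.0858, y'=0.1315
  e−x'=0.0642;  (l²−L²−(e−x')²−y'²−z²)/2L = 0.1390
  γ=atan2(-0.4368,0.0642)=-1.4250;  ψ=arccos(0.3148)=1.2505;  θ2=γ+ψ≈-0.1745
φ3=240.0° → target in arm frame (0.0710, -0.1401)
  A=0.0790, B=-0.4368, C=(l²−L²−A²−y'²−z²)/(2L)=0.1167
  γ=atan2(-0.4368,0.0790)=-1.3918;  ψ=arccos(0.2628)=1.3049;  θ3=γ+ψ≈-0.0869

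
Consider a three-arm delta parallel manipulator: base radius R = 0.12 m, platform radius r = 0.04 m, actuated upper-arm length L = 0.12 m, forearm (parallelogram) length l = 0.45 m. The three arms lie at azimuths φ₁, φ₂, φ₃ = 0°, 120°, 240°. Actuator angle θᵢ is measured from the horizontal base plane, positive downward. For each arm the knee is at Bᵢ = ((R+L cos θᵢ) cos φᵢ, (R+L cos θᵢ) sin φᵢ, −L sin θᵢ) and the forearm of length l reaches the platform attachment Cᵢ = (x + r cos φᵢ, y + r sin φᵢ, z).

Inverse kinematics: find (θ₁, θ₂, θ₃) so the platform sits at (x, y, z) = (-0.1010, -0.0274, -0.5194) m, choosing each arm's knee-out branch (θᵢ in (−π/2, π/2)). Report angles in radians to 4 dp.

θ₁ = 1.3958, θ₂ = 0.9594, θ₃ = 0.7852

φ1=0.0° → target in arm frame (-0.1010, -0.0274)
  e−x'=0.1810;  (l²−L²−(e−x')²−y'²−z²)/2L = -0.4800
  γ=atan2(-0.5194,0.1810)=-1.2355;  ψ=arccos(-0.8726)=2.6313;  θ1=γ+ψ≈1.3958
rotate P by −φ2: (0.0268, 0.1012, -0.5194)
  A=0.0532, B=-0.5194, C=(l²−L²−A²−y'²−z²)/(2L)=-0.3948
  γ=atan2(-0.5194,0.0532)=-1.4687;  ψ=arccos(-0.7561)=2.4281;  θ2=γ+ψ≈0.9594
arm 3 (φ=240.0°): x'=0.0742, y'=-0.0738
  A=0.0058, B=-0.5194, C=(l²−L²−A²−y'²−z²)/(2L)=-0.3631
  θ3 = atan2(B,A) + arccos(C/0.5194) = 0.7852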